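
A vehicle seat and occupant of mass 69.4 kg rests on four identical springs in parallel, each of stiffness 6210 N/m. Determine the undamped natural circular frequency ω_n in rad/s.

18.9 rad/s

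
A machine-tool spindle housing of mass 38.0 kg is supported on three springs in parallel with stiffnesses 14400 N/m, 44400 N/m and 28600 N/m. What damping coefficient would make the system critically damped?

3640 N·s/m

Parallel springs add: k_eq = 14400 + 44400 + 28600 = 87400 N/m.
c_c = 2√(k_eq·m) = 2√(87400 × 38.0) = 2 × 1822 = 3645 N·s/m.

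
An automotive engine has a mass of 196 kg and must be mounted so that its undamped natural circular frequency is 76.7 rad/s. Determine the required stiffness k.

k = m·ω_n² = 196 × 76.70² = 196 × 5883 = 1153000 N/m.

1150000 N/m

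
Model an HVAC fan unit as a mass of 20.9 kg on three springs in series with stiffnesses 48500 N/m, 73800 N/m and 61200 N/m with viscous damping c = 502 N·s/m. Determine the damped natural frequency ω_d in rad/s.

Series springs: 1/k_eq = 1/48500 + 1/73800 + 1/61200 = 5.051×10^-5, so k_eq = 19800 N/m.
ω_n = √(k_eq/m) = √(19800/20.9) = 30.78 rad/s.
Critical damping c_c = 2√(k_eq·m) = 2√(19800 × 20.9) = 1287 N·s/m, so ζ = c/c_c = 502/1287 = 0.3902.
ω_d = ω_n√(1 − ζ²) = 30.78 × √(1 − 0.152) = 28.34 rad/s.

28.3 rad/s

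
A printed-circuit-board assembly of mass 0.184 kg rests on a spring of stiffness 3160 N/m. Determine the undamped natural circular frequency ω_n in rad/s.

131 rad/s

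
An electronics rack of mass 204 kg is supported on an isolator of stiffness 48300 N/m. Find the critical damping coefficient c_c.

6280 N·s/m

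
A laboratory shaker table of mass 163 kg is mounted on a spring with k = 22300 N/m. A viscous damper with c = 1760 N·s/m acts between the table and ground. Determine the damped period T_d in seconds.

ω_n = √(k/m) = √(22300/163) = 11.70 rad/s.
Critical damping c_c = 2√(k·m) = 2√(22300 × 163) = 3813 N·s/m, so ζ = c/c_c = 1760/3813 = 0.4616.
ω_d = ω_n√(1 − ζ²) = 11.70 × √(1 − 0.213) = 10.38 rad/s.
T_d = 2π/ω_d = 0.6055 s.

0.606 s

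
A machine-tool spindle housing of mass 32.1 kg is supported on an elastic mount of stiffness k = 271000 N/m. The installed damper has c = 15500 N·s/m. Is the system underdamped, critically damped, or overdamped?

c_c = 2√(k·m) = 5899 N·s/m; ζ = c/c_c = 15500/5899 = 2.63.
Since ζ > 1 the system is overdamped.

overdamped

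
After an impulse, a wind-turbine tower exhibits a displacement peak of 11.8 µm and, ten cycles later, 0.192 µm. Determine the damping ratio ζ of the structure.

Logarithmic decrement δ = (1/n)·ln(x₀/x_n) = (1/10)·ln(11.8/0.192) = (1/10)·ln(61.46) = 0.4118.
ζ = δ/√(4π² + δ²) = 0.4118/√(39.48 + 0.170) = 0.4118/6.297 = 0.06541.

0.0654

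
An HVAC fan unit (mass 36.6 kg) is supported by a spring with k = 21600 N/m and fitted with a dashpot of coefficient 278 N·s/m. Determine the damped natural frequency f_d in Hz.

3.82 Hz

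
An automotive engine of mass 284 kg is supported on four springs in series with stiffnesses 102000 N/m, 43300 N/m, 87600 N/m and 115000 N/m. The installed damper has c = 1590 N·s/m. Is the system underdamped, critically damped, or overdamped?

underdamped

Series springs: 1/k_eq = 1/102000 + 1/43300 + 1/87600 + 1/115000 = 5.301×10^-5, so k_eq = 18860 N/m.
c_c = 2√(k_eq·m) = 4629 N·s/m; ζ = c/c_c = 1590/4629 = 0.343.
Since ζ < 1 the system is underdamped.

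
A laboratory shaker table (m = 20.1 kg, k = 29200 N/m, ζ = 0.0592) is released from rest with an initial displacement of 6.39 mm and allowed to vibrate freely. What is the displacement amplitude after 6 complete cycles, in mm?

0.683 mm

Logarithmic decrement δ = 2πζ/√(1 − ζ²) = 2π × 0.05920/√(1 − 0.00350) = 0.3726.
After n cycles, x_n/x₀ = e^(−nδ), so x_6 = 6.39 × e^(−6 × 0.3726) = 6.39 × 0.1069 = 0.6832 mm.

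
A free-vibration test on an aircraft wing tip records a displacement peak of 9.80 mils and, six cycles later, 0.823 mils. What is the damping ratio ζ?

Logarithmic decrement δ = (1/n)·ln(x₀/x_n) = (1/6)·ln(9.80/0.823) = (1/6)·ln(11.91) = 0.4129.
ζ = δ/√(4π² + δ²) = 0.4129/√(39.48 + 0.170) = 0.4129/6.297 = 0.06557.

0.0656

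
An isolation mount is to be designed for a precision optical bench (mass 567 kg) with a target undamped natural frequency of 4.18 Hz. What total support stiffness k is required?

ω_n = 2πf_n = 2π × 4.18 = 26.26 rad/s.
k = m·ω_n² = 567 × 26.26² = 567 × 689.8 = 391100 N/m.

391000 N/m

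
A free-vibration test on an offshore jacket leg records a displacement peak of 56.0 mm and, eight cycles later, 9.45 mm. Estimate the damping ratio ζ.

Logarithmic decrement δ = (1/n)·ln(x₀/x_n) = (1/8)·ln(56.0/9.45) = (1/8)·ln(5.926) = 0.2224.
ζ = δ/√(4π² + δ²) = 0.2224/√(39.48 + 0.0495) = 0.2224/6.287 = 0.03538.

0.0354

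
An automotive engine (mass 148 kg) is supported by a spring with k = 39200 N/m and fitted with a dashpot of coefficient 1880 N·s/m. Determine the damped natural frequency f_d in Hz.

ω_n = √(k/m) = √(39200/148) = 16.27 rad/s.
Critical damping c_c = 2√(k·m) = 2√(39200 × 148) = 4817 N·s/m, so ζ = c/c_c = 1880/4817 = 0.3903.
ω_d = ω_n√(1 − ζ²) = 16.27 × √(1 − 0.152) = 14.98 rad/s.
f_d = ω_d/(2π) = 2.385 Hz.

2.38 Hz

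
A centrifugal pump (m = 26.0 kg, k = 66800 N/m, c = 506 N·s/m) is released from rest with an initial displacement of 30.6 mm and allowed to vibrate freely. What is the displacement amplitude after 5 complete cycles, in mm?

ζ = c/(2√(km)) = 506/(2√(66800 × 26.0)) = 506/2636 = 0.1920.
Logarithmic decrement δ = 2πζ/√(1 − ζ²) = 2π × 0.1920/√(1 − 0.0369) = 1.229.
After n cycles, x_n/x₀ = e^(−nδ), so x_5 = 30.6 × e^(−5 × 1.229) = 30.6 × 0.002143 = 0.06559 mm.

0.0656 mm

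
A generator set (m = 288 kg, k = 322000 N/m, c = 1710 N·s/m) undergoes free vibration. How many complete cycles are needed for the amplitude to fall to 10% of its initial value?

5 cycles

ζ = c/(2√(km)) = 1710/(2√(322000 × 288)) = 1710/19260 = 0.08879.
Logarithmic decrement δ = 2πζ/√(1 − ζ²) = 2π × 0.08879/√(1 − 0.00788) = 0.5601.
x_n/x₀ = e^(−nδ) ≤ 0.1; take ln: n ≥ ln(1/0.1)/δ = 2.303/0.5601 = 4.111.
So 5 complete cycles are required.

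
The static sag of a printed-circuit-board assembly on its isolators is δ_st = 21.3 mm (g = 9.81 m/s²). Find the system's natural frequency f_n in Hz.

3.42 Hz

ω_n = √(g/δ_st) = √(9.81/0.0213) = √460.6 = 21.46 rad/s.
f_n = ω_n/(2π) = 21.46/6.283 = 3.416 Hz.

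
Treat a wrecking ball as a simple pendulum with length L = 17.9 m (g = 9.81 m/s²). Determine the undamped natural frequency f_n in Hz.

For a simple pendulum ω_n = √(g/L) = √(9.81/17.9) = √0.5480 = 0.7403 rad/s.
f_n = ω_n/(2π) = 0.7403/6.283 = 0.1178 Hz.

0.118 Hz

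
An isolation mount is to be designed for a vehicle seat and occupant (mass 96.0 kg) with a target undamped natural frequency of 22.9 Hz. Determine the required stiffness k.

1990000 N/m

ω_n = 2πf_n = 2π × 22.9 = 143.9 rad/s.
k = m·ω_n² = 96.0 × 143.9² = 96.0 × 20700 = 1987000 N/m.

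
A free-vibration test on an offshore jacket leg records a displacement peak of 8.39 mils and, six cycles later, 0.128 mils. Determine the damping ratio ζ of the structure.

0.110

Logarithmic decrement δ = (1/n)·ln(x₀/x_n) = (1/6)·ln(8.39/0.128) = (1/6)·ln(65.55) = 0.6971.
ζ = δ/√(4π² + δ²) = 0.6971/√(39.48 + 0.486) = 0.6971/6.322 = 0.1103.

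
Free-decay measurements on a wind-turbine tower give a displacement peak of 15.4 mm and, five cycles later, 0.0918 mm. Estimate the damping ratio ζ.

0.161

Logarithmic decrement δ = (1/n)·ln(x₀/x_n) = (1/5)·ln(15.4/0.0918) = (1/5)·ln(167.8) = 1.025.
ζ = δ/√(4π² + δ²) = 1.025/√(39.48 + 1.05) = 1.025/6.366 = 0.1609.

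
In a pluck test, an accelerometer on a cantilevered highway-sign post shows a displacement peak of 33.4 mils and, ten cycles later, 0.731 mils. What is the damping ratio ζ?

0.0607

Logarithmic decrement δ = (1/n)·ln(x₀/x_n) = (1/10)·ln(33.4/0.731) = (1/10)·ln(45.69) = 0.3822.
ζ = δ/√(4π² + δ²) = 0.3822/√(39.48 + 0.146) = 0.3822/6.295 = 0.06072.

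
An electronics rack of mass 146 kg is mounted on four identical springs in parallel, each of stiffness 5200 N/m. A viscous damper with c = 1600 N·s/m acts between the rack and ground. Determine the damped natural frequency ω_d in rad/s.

Parallel springs add: k_eq = 4 × 5200 = 20800 N/m.
ω_n = √(k_eq/m) = √(20800/146) = 11.94 rad/s.
Critical damping c_c = 2√(k_eq·m) = 2√(20800 × 146) = 3485 N·s/m, so ζ = c/c_c = 1600/3485 = 0.4591.
ω_d = ω_n√(1 − ζ²) = 11.94 × √(1 − 0.211) = 10.60 rad/s.

10.6 rad/s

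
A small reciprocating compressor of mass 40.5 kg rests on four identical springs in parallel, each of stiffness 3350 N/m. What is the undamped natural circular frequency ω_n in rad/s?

18.2 rad/s

Parallel springs add: k_eq = 4 × 3350 = 13400 N/m.
ω_n = √(k_eq/m) = √(13400/40.5) = √330.9 = 18.19 rad/s.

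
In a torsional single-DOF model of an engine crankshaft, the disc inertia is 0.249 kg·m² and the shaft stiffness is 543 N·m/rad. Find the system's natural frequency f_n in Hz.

7.43 Hz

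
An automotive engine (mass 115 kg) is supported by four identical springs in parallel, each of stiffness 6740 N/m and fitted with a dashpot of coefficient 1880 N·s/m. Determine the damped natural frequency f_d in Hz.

2.06 Hz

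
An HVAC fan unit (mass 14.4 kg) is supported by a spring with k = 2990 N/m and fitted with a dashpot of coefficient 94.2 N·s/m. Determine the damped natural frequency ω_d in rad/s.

ω_n = √(k/m) = √(2990/14.4) = 14.41 rad/s.
Critical damping c_c = 2√(k·m) = 2√(2990 × 14.4) = 415.0 N·s/m, so ζ = c/c_c = 94.2/415.0 = 0.2270.
ω_d = ω_n√(1 − ζ²) = 14.41 × √(1 − 0.0515) = 14.03 rad/s.

14.0 rad/s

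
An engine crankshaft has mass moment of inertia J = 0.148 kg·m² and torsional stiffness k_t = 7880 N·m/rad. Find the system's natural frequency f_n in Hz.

36.7 Hz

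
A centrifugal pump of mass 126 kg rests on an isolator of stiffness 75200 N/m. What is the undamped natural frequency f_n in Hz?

3.89 Hz

ω_n = √(k/m) = √(75200/126) = √596.8 = 24.43 rad/s.
f_n = ω_n/(2π) = 24.43/6.283 = 3.888 Hz.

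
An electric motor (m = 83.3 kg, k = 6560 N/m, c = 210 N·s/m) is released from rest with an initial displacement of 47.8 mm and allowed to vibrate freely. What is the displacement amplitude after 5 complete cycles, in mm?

0.527 mm

ζ = c/(2√(km)) = 210/(2√(6560 × 83.3)) = 210/1478 = 0.1420.
Logarithmic decrement δ = 2πζ/√(1 − ζ²) = 2π × 0.1420/√(1 − 0.0202) = 0.9016.
After n cycles, x_n/x₀ = e^(−nδ), so x_5 = 47.8 × e^(−5 × 0.9016) = 47.8 × 0.01102 = 0.5267 mm.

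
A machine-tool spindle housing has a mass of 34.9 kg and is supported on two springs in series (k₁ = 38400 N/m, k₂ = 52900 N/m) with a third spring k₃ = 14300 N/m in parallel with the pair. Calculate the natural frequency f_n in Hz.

Series pair: k_s = k₁k₂/(k₁+k₂) = (38400)(52900)/(38400 + 52900) = 22250 N/m. In parallel with k₃: k_eq = 22250 + 14300 = 36550 N/m.
ω_n = √(k_eq/m) = √(36550/34.9) = √1047 = 32.36 rad/s.
f_n = ω_n/(2π) = 32.36/6.283 = 5.150 Hz.

5.15 Hz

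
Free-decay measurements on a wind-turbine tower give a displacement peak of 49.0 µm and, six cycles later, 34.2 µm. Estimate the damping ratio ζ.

0.00954

Logarithmic decrement δ = (1/n)·ln(x₀/x_n) = (1/6)·ln(49.0/34.2) = (1/6)·ln(1.433) = 0.05993.
ζ = δ/√(4π² + δ²) = 0.05993/√(39.48 + 0.00359) = 0.05993/6.283 = 0.009538.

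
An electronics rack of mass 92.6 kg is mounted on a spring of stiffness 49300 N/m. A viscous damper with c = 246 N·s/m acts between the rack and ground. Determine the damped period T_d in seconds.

ω_n = √(k/m) = √(49300/92.6) = 23.07 rad/s.
Critical damping c_c = 2√(k·m) = 2√(49300 × 92.6) = 4273 N·s/m, so ζ = c/c_c = 246/4273 = 0.05757.
ω_d = ω_n√(1 − ζ²) = 23.07 × √(1 − 0.00331) = 23.04 rad/s.
T_d = 2π/ω_d = 0.2728 s.

0.273 s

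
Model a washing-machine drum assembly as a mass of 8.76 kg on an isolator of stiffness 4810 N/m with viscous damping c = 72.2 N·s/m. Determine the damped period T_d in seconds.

ω_n = √(k/m) = √(4810/8.76) = 23.43 rad/s.
Critical damping c_c = 2√(k·m) = 2√(4810 × 8.76) = 410.5 N·s/m, so ζ = c/c_c = 72.2/410.5 = 0.1759.
ω_d = ω_n√(1 − ζ²) = 23.43 × √(1 − 0.0309) = 23.07 rad/s.
T_d = 2π/ω_d = 0.2724 s.

0.272 s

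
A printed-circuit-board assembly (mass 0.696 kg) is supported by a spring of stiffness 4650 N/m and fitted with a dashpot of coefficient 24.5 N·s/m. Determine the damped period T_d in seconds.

0.0787 s

ω_n = √(k/m) = √(4650/0.696) = 81.74 rad/s.
Critical damping c_c = 2√(k·m) = 2√(4650 × 0.696) = 113.8 N·s/m, so ζ = c/c_c = 24.5/113.8 = 0.2153.
ω_d = ω_n√(1 − ζ²) = 81.74 × √(1 − 0.0464) = 79.82 rad/s.
T_d = 2π/ω_d = 0.07872 s.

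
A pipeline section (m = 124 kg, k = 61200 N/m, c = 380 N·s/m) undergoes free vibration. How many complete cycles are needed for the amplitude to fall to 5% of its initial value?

7 cycles

ζ = c/(2√(km)) = 380/(2√(61200 × 124)) = 380/5510 = 0.06897.
Logarithmic decrement δ = 2πζ/√(1 − ζ²) = 2π × 0.06897/√(1 − 0.00476) = 0.4344.
x_n/x₀ = e^(−nδ) ≤ 0.05; take ln: n ≥ ln(1/0.05)/δ = 2.996/0.4344 = 6.896.
So 7 complete cycles are required.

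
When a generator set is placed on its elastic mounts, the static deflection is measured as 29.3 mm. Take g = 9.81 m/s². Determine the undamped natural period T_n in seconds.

ω_n = √(g/δ_st) = √(9.81/0.0293) = √334.8 = 18.30 rad/s.
T_n = 2π/ω_n = 6.283/18.30 = 0.3434 s.

0.343 s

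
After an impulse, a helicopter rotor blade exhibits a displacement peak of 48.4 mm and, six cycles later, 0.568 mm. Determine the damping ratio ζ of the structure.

0.117

Logarithmic decrement δ = (1/n)·ln(x₀/x_n) = (1/6)·ln(48.4/0.568) = (1/6)·ln(85.21) = 0.7409.
ζ = δ/√(4π² + δ²) = 0.7409/√(39.48 + 0.549) = 0.7409/6.327 = 0.1171.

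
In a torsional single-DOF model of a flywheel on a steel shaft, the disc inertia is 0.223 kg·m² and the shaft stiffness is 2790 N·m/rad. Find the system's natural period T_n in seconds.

ω_n = √(k_t/J) = √(2790/0.223) = √12510 = 111.9 rad/s.
T_n = 2π/ω_n = 6.283/111.9 = 0.05617 s.

0.0562 s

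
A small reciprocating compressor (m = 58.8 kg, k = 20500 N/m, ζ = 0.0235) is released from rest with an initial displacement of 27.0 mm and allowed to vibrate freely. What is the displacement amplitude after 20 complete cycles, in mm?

Logarithmic decrement δ = 2πζ/√(1 − ζ²) = 2π × 0.02350/√(1 − 0.000552) = 0.1477.
After n cycles, x_n/x₀ = e^(−nδ), so x_20 = 27.0 × e^(−20 × 0.1477) = 27.0 × 0.05214 = 1.408 mm.

1.41 mm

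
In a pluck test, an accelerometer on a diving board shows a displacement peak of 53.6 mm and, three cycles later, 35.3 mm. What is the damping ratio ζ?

0.0222

Logarithmic decrement δ = (1/n)·ln(x₀/x_n) = (1/3)·ln(53.6/35.3) = (1/3)·ln(1.518) = 0.1392.
ζ = δ/√(4π² + δ²) = 0.1392/√(39.48 + 0.0194) = 0.1392/6.285 = 0.02215.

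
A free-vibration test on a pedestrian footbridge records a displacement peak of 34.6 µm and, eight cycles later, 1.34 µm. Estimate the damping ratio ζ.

0.0645

Logarithmic decrement δ = (1/n)·ln(x₀/x_n) = (1/8)·ln(34.6/1.34) = (1/8)·ln(25.82) = 0.4064.
ζ = δ/√(4π² + δ²) = 0.4064/√(39.48 + 0.165) = 0.4064/6.296 = 0.06455.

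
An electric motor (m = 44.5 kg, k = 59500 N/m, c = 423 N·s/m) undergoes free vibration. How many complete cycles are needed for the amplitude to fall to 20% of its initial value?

2 cycles

ζ = c/(2√(km)) = 423/(2√(59500 × 44.5)) = 423/3254 = 0.1300.
Logarithmic decrement δ = 2πζ/√(1 − ζ²) = 2π × 0.1300/√(1 − 0.0169) = 0.8237.
x_n/x₀ = e^(−nδ) ≤ 0.2; take ln: n ≥ ln(1/0.2)/δ = 1.609/0.8237 = 1.954.
So 2 complete cycles are required.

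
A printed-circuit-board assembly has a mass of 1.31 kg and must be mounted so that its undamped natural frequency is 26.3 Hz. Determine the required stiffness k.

ω_n = 2πf_n = 2π × 26.3 = 165.2 rad/s.
k = m·ω_n² = 1.31 × 165.2² = 1.31 × 27310 = 35770 N/m.

35800 N/m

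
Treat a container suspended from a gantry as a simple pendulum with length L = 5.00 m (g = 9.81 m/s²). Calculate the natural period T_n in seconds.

4.49 s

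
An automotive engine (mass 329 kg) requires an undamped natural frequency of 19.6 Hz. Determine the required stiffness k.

ω_n = 2πf_n = 2π × 19.6 = 123.2 rad/s.
k = m·ω_n² = 329 × 123.2² = 329 × 15170 = 4990000 N/m.

4990000 N/m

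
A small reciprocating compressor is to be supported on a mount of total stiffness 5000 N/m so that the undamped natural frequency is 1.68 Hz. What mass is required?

ω_n = 2πf_n = 2π × 1.68 = 10.56 rad/s.
m = k/ω_n² = 5000/10.56² = 5000/111.4 = 44.87 kg.

44.9 kg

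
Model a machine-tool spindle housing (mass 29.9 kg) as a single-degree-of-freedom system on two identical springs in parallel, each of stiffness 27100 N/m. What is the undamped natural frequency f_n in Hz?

6.78 Hz

Parallel springs add: k_eq = 2 × 27100 = 54200 N/m.
ω_n = √(k_eq/m) = √(54200/29.9) = √1813 = 42.58 rad/s.
f_n = ω_n/(2π) = 42.58/6.283 = 6.776 Hz.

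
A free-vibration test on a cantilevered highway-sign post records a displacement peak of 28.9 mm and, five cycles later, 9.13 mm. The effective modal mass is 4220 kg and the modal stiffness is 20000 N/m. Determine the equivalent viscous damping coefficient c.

673 N·s/m

Logarithmic decrement δ = (1/n)·ln(x₀/x_n) = (1/5)·ln(28.9/9.13) = (1/5)·ln(3.165) = 0.2305.
ζ = δ/√(4π² + δ²) = 0.2305/√(39.48 + 0.0531) = 0.2305/6.287 = 0.03665.
c = ζ · 2√(km) = 0.03665 × 2√(20000 × 4220) = 0.03665 × 18370 = 673.5 N·s/m.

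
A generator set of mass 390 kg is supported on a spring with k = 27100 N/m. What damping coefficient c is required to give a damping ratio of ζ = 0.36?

2340 N·s/m

c_c = 2√(k·m) = 2√(27100 × 390) = 6502 N·s/m.
c = ζ·c_c = 0.36 × 6502 = 2341 N·s/m.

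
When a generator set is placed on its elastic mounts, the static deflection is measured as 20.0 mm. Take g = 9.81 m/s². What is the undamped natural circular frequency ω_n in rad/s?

22.1 rad/s

ω_n = √(g/δ_st) = √(9.81/0.0200) = √490.5 = 22.15 rad/s.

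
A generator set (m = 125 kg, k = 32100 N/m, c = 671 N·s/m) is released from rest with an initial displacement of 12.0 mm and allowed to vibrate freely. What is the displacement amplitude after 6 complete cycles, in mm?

0.0198 mm

ζ = c/(2√(km)) = 671/(2√(32100 × 125)) = 671/4006 = 0.1675.
Logarithmic decrement δ = 2πζ/√(1 − ζ²) = 2π × 0.1675/√(1 − 0.0281) = 1.067.
After n cycles, x_n/x₀ = e^(−nδ), so x_6 = 12.0 × e^(−6 × 1.067) = 12.0 × 0.001654 = 0.01985 mm.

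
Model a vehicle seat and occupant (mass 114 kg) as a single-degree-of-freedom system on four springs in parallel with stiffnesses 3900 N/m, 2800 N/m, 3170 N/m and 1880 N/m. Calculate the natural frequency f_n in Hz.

Parallel springs add: k_eq = 3900 + 2800 + 3170 + 1880 = 11750 N/m.
ω_n = √(k_eq/m) = √(11750/114) = √103.1 = 10.15 rad/s.
f_n = ω_n/(2π) = 10.15/6.283 = 1.616 Hz.

1.62 Hz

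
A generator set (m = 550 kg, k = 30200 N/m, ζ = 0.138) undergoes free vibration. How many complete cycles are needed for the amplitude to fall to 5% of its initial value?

4 cycles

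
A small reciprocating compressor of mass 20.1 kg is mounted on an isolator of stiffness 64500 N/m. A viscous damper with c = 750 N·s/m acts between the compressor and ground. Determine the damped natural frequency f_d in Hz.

8.51 Hz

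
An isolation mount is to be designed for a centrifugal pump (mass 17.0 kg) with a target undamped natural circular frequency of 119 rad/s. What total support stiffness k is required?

k = m·ω_n² = 17.0 × 119.0² = 17.0 × 14160 = 240700 N/m.

241000 N/m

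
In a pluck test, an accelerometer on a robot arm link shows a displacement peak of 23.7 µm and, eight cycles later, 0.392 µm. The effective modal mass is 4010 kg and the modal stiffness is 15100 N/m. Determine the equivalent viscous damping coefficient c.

Logarithmic decrement δ = (1/n)·ln(x₀/x_n) = (1/8)·ln(23.7/0.392) = (1/8)·ln(60.46) = 0.5127.
ζ = δ/√(4π² + δ²) = 0.5127/√(39.48 + 0.263) = 0.5127/6.304 = 0.08134.
c = ζ · 2√(km) = 0.08134 × 2√(15100 × 4010) = 0.08134 × 15560 = 1266 N·s/m.

1270 N·s/m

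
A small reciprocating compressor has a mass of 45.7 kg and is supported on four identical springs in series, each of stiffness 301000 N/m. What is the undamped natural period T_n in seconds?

0.155 s

Series springs: 1/k_eq = 4/301000, so k_eq = 301000/4 = 75250 N/m.
ω_n = √(k_eq/m) = √(75250/45.7) = √1647 = 40.58 rad/s.
T_n = 2π/ω_n = 6.283/40.58 = 0.1548 s.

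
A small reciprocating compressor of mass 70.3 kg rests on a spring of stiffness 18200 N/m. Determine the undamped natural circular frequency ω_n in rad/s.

ω_n = √(k/m) = √(18200/70.3) = √258.9 = 16.09 rad/s.

16.1 rad/s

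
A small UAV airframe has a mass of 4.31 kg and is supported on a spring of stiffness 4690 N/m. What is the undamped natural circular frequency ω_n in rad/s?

ω_n = √(k/m) = √(4690/4.31) = √1088 = 32.99 rad/s.

33.0 rad/s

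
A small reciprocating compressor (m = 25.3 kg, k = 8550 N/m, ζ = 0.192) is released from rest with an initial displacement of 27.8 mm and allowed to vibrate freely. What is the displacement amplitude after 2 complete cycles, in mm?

Logarithmic decrement δ = 2πζ/√(1 − ζ²) = 2π × 0.1920/√(1 − 0.0369) = 1.229.
After n cycles, x_n/x₀ = e^(−nδ), so x_2 = 27.8 × e^(−2 × 1.229) = 27.8 × 0.08556 = 2.379 mm.

2.38 mm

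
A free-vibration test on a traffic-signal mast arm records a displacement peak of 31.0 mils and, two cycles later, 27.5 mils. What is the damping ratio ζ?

0.00953

Logarithmic decrement δ = (1/n)·ln(x₀/x_n) = (1/2)·ln(31.0/27.5) = (1/2)·ln(1.127) = 0.05990.
ζ = δ/√(4π² + δ²) = 0.05990/√(39.48 + 0.00359) = 0.05990/6.283 = 0.009533.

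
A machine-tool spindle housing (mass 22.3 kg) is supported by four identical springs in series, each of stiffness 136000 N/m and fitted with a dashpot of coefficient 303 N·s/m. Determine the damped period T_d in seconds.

Series springs: 1/k_eq = 4/136000, so k_eq = 136000/4 = 34000 N/m.
ω_n = √(k_eq/m) = √(34000/22.3) = 39.05 rad/s.
Critical damping c_c = 2√(k_eq·m) = 2√(34000 × 22.3) = 1741 N·s/m, so ζ = c/c_c = 303/1741 = 0.1740.
ω_d = ω_n√(1 − ζ²) = 39.05 × √(1 − 0.0303) = 38.45 rad/s.
T_d = 2π/ω_d = 0.1634 s.

0.163 s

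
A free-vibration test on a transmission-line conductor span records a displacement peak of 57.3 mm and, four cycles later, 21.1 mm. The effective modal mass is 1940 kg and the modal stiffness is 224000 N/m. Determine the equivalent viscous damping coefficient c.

1660 N·s/m

Logarithmic decrement δ = (1/n)·ln(x₀/x_n) = (1/4)·ln(57.3/21.1) = (1/4)·ln(2.716) = 0.2498.
ζ = δ/√(4π² + δ²) = 0.2498/√(39.48 + 0.0624) = 0.2498/6.288 = 0.03972.
c = ζ · 2√(km) = 0.03972 × 2√(224000 × 1940) = 0.03972 × 41690 = 1656 N·s/m.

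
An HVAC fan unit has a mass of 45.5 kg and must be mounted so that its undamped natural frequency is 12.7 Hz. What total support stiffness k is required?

290000 N/m

ω_n = 2πf_n = 2π × 12.7 = 79.80 rad/s.
k = m·ω_n² = 45.5 × 79.80² = 45.5 × 6367 = 289700 N/m.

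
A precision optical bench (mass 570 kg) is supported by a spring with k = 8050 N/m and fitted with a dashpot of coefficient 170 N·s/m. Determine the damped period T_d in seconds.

ω_n = √(k/m) = √(8050/570) = 3.758 rad/s.
Critical damping c_c = 2√(k·m) = 2√(8050 × 570) = 4284 N·s/m, so ζ = c/c_c = 170/4284 = 0.03968.
ω_d = ω_n√(1 − ζ²) = 3.758 × √(1 − 0.00157) = 3.755 rad/s.
T_d = 2π/ω_d = 1.673 s.

1.67 s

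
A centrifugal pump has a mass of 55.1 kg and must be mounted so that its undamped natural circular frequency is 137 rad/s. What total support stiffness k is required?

1030000 N/m

k = m·ω_n² = 55.1 × 137.0² = 55.1 × 18770 = 1034000 N/m.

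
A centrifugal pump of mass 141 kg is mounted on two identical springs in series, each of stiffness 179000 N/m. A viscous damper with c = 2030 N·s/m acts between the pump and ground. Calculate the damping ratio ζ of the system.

Series springs: 1/k_eq = 2/179000, so k_eq = 179000/2 = 89500 N/m.
ω_n = √(k_eq/m) = √(89500/141) = 25.19 rad/s.
Critical damping c_c = 2√(k_eq·m) = 2√(89500 × 141) = 7105 N·s/m, so ζ = c/c_c = 2030/7105 = 0.2857.

0.286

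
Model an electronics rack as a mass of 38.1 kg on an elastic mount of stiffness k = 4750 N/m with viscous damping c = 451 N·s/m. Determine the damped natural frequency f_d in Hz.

1.51 Hz

ω_n = √(k/m) = √(4750/38.1) = 11.17 rad/s.
Critical damping c_c = 2√(k·m) = 2√(4750 × 38.1) = 850.8 N·s/m, so ζ = c/c_c = 451/850.8 = 0.5301.
ω_d = ω_n√(1 − ζ²) = 11.17 × √(1 − 0.281) = 9.468 rad/s.
f_d = ω_d/(2π) = 1.507 Hz.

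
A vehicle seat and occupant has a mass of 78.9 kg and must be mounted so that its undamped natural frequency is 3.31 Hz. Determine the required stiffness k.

ω_n = 2πf_n = 2π × 3.31 = 20.80 rad/s.
k = m·ω_n² = 78.9 × 20.80² = 78.9 × 432.5 = 34130 N/m.

34100 N/m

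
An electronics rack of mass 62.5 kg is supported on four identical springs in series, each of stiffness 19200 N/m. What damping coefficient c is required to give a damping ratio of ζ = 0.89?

Series springs: 1/k_eq = 4/19200, so k_eq = 19200/4 = 4800 N/m.
c_c = 2√(k_eq·m) = 2√(4800 × 62.5) = 1095 N·s/m.
c = ζ·c_c = 0.89 × 1095 = 974.9 N·s/m.

975 N·s/m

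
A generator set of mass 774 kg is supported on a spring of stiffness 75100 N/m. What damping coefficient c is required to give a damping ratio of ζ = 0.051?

778 N·s/m

c_c = 2√(k·m) = 2√(75100 × 774) = 15250 N·s/m.
c = ζ·c_c = 0.051 × 15250 = 777.7 N·s/m.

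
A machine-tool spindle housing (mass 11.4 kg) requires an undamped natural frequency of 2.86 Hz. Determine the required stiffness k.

3680 N/m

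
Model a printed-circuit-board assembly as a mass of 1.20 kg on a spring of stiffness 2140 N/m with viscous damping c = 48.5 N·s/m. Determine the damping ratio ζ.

0.479

ω_n = √(k/m) = √(2140/1.20) = 42.23 rad/s.
Critical damping c_c = 2√(k·m) = 2√(2140 × 1.20) = 101.4 N·s/m, so ζ = c/c_c = 48.5/101.4 = 0.4785.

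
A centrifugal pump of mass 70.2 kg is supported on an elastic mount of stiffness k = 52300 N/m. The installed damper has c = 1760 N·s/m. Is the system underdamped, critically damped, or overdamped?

underdamped

c_c = 2√(k·m) = 3832 N·s/m; ζ = c/c_c = 1760/3832 = 0.459.
Since ζ < 1 the system is underdamped.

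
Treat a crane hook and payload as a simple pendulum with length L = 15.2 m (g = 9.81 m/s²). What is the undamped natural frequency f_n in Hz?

For a simple pendulum ω_n = √(g/L) = √(9.81/15.2) = √0.6454 = 0.8034 rad/s.
f_n = ω_n/(2π) = 0.8034/6.283 = 0.1279 Hz.

0.128 Hz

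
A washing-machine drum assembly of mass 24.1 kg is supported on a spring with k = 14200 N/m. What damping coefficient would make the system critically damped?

1170 N·s/m

c_c = 2√(k·m) = 2√(14200 × 24.1) = 2 × 585.0 = 1170 N·s/m.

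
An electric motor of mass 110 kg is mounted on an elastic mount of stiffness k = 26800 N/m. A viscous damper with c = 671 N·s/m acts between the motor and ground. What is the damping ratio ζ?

ω_n = √(k/m) = √(26800/110) = 15.61 rad/s.
Critical damping c_c = 2√(k·m) = 2√(26800 × 110) = 3434 N·s/m, so ζ = c/c_c = 671/3434 = 0.1954.

0.195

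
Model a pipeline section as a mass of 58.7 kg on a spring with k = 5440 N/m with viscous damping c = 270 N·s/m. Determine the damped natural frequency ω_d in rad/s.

9.35 rad/s

ω_n = √(k/m) = √(5440/58.7) = 9.627 rad/s.
Critical damping c_c = 2√(k·m) = 2√(5440 × 58.7) = 1130 N·s/m, so ζ = c/c_c = 270/1130 = 0.2389.
ω_d = ω_n√(1 − ζ²) = 9.627 × √(1 − 0.0571) = 9.348 rad/s.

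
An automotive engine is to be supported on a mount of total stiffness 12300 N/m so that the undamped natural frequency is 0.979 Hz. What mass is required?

ω_n = 2πf_n = 2π × 0.979 = 6.151 rad/s.
m = k/ω_n² = 12300/6.151² = 12300/37.84 = 325.1 kg.

325 kg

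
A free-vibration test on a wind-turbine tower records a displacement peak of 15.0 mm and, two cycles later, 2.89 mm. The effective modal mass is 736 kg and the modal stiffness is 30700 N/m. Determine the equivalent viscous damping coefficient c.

1240 N·s/m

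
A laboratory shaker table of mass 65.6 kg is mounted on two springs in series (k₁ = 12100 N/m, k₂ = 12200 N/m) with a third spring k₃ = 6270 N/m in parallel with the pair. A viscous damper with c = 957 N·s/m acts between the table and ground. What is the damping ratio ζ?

0.532

Series pair: k_s = k₁k₂/(k₁+k₂) = (12100)(12200)/(12100 + 12200) = 6075 N/m. In parallel with k₃: k_eq = 6075 + 6270 = 12340 N/m.
ω_n = √(k_eq/m) = √(12340/65.6) = 13.72 rad/s.
Critical damping c_c = 2√(k_eq·m) = 2√(12340 × 65.6) = 1800 N·s/m, so ζ = c/c_c = 957/1800 = 0.5317.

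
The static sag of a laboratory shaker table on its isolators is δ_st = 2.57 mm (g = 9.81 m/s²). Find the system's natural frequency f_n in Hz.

ω_n = √(g/δ_st) = √(9.81/0.00257) = √3817 = 61.78 rad/s.
f_n = ω_n/(2π) = 61.78/6.283 = 9.833 Hz.

9.83 Hz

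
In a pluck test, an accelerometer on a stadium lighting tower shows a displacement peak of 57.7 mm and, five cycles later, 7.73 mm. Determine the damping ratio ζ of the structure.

0.0639

Logarithmic decrement δ = (1/n)·ln(x₀/x_n) = (1/5)·ln(57.7/7.73) = (1/5)·ln(7.464) = 0.4020.
ζ = δ/√(4π² + δ²) = 0.4020/√(39.48 + 0.162) = 0.4020/6.296 = 0.06385.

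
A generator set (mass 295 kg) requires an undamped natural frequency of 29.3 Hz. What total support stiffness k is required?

10000000 N/m

ω_n = 2πf_n = 2π × 29.3 = 184.1 rad/s.
k = m·ω_n² = 295 × 184.1² = 295 × 33890 = 9998000 N/m.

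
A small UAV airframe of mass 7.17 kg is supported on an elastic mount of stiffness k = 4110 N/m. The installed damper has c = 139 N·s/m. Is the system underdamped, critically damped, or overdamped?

underdamped

c_c = 2√(k·m) = 343.3 N·s/m; ζ = c/c_c = 139/343.3 = 0.405.
Since ζ < 1 the system is underdamped.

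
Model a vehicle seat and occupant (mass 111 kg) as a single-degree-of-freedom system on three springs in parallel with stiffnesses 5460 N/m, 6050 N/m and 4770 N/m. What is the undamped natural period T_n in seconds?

0.519 s

Parallel springs add: k_eq = 5460 + 6050 + 4770 = 16280 N/m.
ω_n = √(k_eq/m) = √(16280/111) = √146.7 = 12.11 rad/s.
T_n = 2π/ω_n = 6.283/12.11 = 0.5188 s.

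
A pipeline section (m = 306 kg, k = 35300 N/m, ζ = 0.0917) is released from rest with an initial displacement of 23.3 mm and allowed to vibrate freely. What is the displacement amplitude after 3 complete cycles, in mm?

Logarithmic decrement δ = 2πζ/√(1 − ζ²) = 2π × 0.09170/√(1 − 0.00841) = 0.5786.
After n cycles, x_n/x₀ = e^(−nδ), so x_3 = 23.3 × e^(−3 × 0.5786) = 23.3 × 0.1763 = 4.107 mm.

4.11 mm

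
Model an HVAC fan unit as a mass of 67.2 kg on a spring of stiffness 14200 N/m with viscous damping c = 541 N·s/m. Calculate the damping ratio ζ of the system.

ω_n = √(k/m) = √(14200/67.2) = 14.54 rad/s.
Critical damping c_c = 2√(k·m) = 2√(14200 × 67.2) = 1954 N·s/m, so ζ = c/c_c = 541/1954 = 0.2769.

0.277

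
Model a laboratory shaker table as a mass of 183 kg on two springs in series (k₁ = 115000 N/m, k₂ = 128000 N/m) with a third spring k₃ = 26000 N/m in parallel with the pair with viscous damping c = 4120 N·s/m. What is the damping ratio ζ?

0.518

Series pair: k_s = k₁k₂/(k₁+k₂) = (115000)(128000)/(115000 + 128000) = 60580 N/m. In parallel with k₃: k_eq = 60580 + 26000 = 86580 N/m.
ω_n = √(k_eq/m) = √(86580/183) = 21.75 rad/s.
Critical damping c_c = 2√(k_eq·m) = 2√(86580 × 183) = 7961 N·s/m, so ζ = c/c_c = 4120/7961 = 0.5175.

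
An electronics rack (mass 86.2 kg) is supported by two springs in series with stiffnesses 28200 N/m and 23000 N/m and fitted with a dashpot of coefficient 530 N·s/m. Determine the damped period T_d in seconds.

Series springs: 1/k_eq = 1/28200 + 1/23000 = 7.894×10^-5, so k_eq = 12670 N/m.
ω_n = √(k_eq/m) = √(12670/86.2) = 12.12 rad/s.
Critical damping c_c = 2√(k_eq·m) = 2√(12670 × 86.2) = 2090 N·s/m, so ζ = c/c_c = 530/2090 = 0.2536.
ω_d = ω_n√(1 − ζ²) = 12.12 × √(1 − 0.0643) = 11.73 rad/s.
T_d = 2π/ω_d = 0.5358 s.

0.536 s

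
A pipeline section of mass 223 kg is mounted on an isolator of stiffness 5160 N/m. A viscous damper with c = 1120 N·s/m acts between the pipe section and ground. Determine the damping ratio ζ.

ω_n = √(k/m) = √(5160/223) = 4.810 rad/s.
Critical damping c_c = 2√(k·m) = 2√(5160 × 223) = 2145 N·s/m, so ζ = c/c_c = 1120/2145 = 0.5220.

0.522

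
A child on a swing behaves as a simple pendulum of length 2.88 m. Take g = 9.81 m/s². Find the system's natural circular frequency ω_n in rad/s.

1.85 rad/s

For a simple pendulum ω_n = √(g/L) = √(9.81/2.88) = √3.406 = 1.846 rad/s.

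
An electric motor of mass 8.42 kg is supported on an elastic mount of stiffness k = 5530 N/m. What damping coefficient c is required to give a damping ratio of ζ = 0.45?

c_c = 2√(k·m) = 2√(5530 × 8.42) = 431.6 N·s/m.
c = ζ·c_c = 0.45 × 431.6 = 194.2 N·s/m.

194 N·s/m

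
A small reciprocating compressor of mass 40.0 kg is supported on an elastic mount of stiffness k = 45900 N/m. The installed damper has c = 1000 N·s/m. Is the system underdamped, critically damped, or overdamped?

underdamped

c_c = 2√(k·m) = 2710 N·s/m; ζ = c/c_c = 1000/2710 = 0.369.
Since ζ < 1 the system is underdamped.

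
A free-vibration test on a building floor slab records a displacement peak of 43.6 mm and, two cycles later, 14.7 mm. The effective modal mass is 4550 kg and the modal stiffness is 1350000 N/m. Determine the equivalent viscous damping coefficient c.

13500 N·s/m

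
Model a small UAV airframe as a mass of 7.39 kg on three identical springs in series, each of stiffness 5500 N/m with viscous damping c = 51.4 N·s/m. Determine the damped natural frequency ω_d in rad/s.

15.4 rad/s

Series springs: 1/k_eq = 3/5500, so k_eq = 5500/3 = 1833 N/m.
ω_n = √(k_eq/m) = √(1833/7.39) = 15.75 rad/s.
Critical damping c_c = 2√(k_eq·m) = 2√(1833 × 7.39) = 232.8 N·s/m, so ζ = c/c_c = 51.4/232.8 = 0.2208.
ω_d = ω_n√(1 − ζ²) = 15.75 × √(1 − 0.0488) = 15.36 rad/s.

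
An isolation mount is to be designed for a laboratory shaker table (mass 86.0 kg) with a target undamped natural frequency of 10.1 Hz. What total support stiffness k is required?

ω_n = 2πf_n = 2π × 10.1 = 63.46 rad/s.
k = m·ω_n² = 86.0 × 63.46² = 86.0 × 4027 = 346300 N/m.

346000 N/m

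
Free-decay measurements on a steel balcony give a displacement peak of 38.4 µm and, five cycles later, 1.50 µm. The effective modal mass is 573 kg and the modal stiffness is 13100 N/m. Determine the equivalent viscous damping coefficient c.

Logarithmic decrement δ = (1/n)·ln(x₀/x_n) = (1/5)·ln(38.4/1.50) = (1/5)·ln(25.60) = 0.6485.
ζ = δ/√(4π² + δ²) = 0.6485/√(39.48 + 0.421) = 0.6485/6.317 = 0.1027.
c = ζ · 2√(km) = 0.1027 × 2√(13100 × 573) = 0.1027 × 5480 = 562.6 N·s/m.

563 N·s/m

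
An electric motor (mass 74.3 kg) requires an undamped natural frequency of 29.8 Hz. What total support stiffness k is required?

2600000 N/m

ω_n = 2πf_n = 2π × 29.8 = 187.2 rad/s.
k = m·ω_n² = 74.3 × 187.2² = 74.3 × 35060 = 2605000 N/m.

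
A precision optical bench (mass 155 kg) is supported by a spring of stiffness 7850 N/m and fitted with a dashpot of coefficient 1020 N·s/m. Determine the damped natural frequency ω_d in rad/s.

ω_n = √(k/m) = √(7850/155) = 7.117 rad/s.
Critical damping c_c = 2√(k·m) = 2√(7850 × 155) = 2206 N·s/m, so ζ = c/c_c = 1020/2206 = 0.4623.
ω_d = ω_n√(1 − ζ²) = 7.117 × √(1 − 0.214) = 6.310 rad/s.

6.31 rad/s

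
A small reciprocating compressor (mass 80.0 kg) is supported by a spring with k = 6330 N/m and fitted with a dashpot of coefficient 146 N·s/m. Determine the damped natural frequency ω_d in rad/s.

8.85 rad/s

ω_n = √(k/m) = √(6330/80.0) = 8.895 rad/s.
Critical damping c_c = 2√(k·m) = 2√(6330 × 80.0) = 1423 N·s/m, so ζ = c/c_c = 146/1423 = 0.1026.
ω_d = ω_n√(1 − ζ²) = 8.895 × √(1 − 0.0105) = 8.848 rad/s.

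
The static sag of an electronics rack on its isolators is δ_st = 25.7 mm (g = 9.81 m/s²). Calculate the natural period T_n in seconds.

0.322 s

ω_n = √(g/δ_st) = √(9.81/0.0257) = √381.7 = 19.54 rad/s.
T_n = 2π/ω_n = 6.283/19.54 = 0.3216 s.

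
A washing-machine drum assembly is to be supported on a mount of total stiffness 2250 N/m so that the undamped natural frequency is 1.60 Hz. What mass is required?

ω_n = 2πf_n = 2π × 1.60 = 10.05 rad/s.
m = k/ω_n² = 2250/10.05² = 2250/101.1 = 22.26 kg.

22.3 kg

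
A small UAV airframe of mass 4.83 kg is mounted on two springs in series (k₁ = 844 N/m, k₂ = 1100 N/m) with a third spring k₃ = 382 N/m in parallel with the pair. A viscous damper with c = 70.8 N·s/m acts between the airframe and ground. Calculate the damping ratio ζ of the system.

0.549

Series pair: k_s = k₁k₂/(k₁+k₂) = (844)(1100)/(844 + 1100) = 477.6 N/m. In parallel with k₃: k_eq = 477.6 + 382 = 859.6 N/m.
ω_n = √(k_eq/m) = √(859.6/4.83) = 13.34 rad/s.
Critical damping c_c = 2√(k_eq·m) = 2√(859.6 × 4.83) = 128.9 N·s/m, so ζ = c/c_c = 70.8/128.9 = 0.5494.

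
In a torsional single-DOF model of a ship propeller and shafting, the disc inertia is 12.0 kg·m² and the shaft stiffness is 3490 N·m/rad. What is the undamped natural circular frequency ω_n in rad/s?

ω_n = √(k_t/J) = √(3490/12.0) = √290.8 = 17.05 rad/s.

17.1 rad/s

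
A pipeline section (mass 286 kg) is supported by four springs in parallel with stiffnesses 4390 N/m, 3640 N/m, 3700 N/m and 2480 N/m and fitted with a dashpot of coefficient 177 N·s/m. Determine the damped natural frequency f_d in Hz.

1.12 Hz

Parallel springs add: k_eq = 4390 + 3640 + 3700 + 2480 = 14210 N/m.
ω_n = √(k_eq/m) = √(14210/286) = 7.049 rad/s.
Critical damping c_c = 2√(k_eq·m) = 2√(14210 × 286) = 4032 N·s/m, so ζ = c/c_c = 177/4032 = 0.04390.
ω_d = ω_n√(1 − ζ²) = 7.049 × √(1 − 0.00193) = 7.042 rad/s.
f_d = ω_d/(2π) = 1.121 Hz.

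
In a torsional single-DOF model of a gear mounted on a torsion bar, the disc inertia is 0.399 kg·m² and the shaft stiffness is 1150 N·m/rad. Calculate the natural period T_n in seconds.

ω_n = √(k_t/J) = √(1150/0.399) = √2882 = 53.69 rad/s.
T_n = 2π/ω_n = 6.283/53.69 = 0.1170 s.

0.117 s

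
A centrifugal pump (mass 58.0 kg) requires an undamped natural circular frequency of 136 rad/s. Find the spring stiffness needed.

k = m·ω_n² = 58.0 × 136.0² = 58.0 × 18500 = 1073000 N/m.

1070000 N/m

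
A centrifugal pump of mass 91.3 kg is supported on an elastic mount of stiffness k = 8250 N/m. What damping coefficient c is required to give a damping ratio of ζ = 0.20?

c_c = 2√(k·m) = 2√(8250 × 91.3) = 1736 N·s/m.
c = ζ·c_c = 0.20 × 1736 = 347.2 N·s/m.

347 N·s/m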